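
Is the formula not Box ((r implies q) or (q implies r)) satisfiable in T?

Unsatisfiable

1. not Box ((r implies q) or (q implies r)), 0
2. not ((r implies q) or (q implies r)), 1
3. not (r implies q), 1
4. not (q implies r), 1
5. r, 1
6. not q, 1
7. q, 1
8. not r, 1
Accessibility: 0R0, 0R1, 1R1
Branch closes: q and not q both at 1.
All branches of the tableau close; one closing branch shown above.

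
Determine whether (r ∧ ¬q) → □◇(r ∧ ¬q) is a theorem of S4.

Tableau for the negation ¬((r ∧ ¬q) → □◇(r ∧ ¬q)):
1. ¬((r ∧ ¬q) → □◇(r ∧ ¬q)), 0
2. r ∧ ¬q, 0
3. ¬□◇(r ∧ ¬q), 0
4. r, 0
5. ¬q, 0
6. ¬◇(r ∧ ¬q), 1
7. ¬(r ∧ ¬q), 1
8. q, 1
Accessibility: 0R0, 0R1, 1R1
The negation has an open branch (countermodel exists).

Invalid (countermodel exists)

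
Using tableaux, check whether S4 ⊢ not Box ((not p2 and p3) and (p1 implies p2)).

Tableau for the negation Box ((not p2 and p3) and (p1 implies p2)):
1. Box ((not p2 and p3) and (p1 implies p2)), w0
2. (not p2 and p3) and (p1 implies p2), w0
3. not p2 and p3, w0
4. p1 implies p2, w0
5. not p2, w0
6. p3, w0
7. not p1, w0
Accessibility: w0Rw0
The negation has an open branch (countermodel exists).

No, not valid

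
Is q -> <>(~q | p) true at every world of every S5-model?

Tableau for the negation ~(q -> <>(~q | p)):
1. ~(q -> <>(~q | p)), u
2. q, u
3. ~<>(~q | p), u
4. ~(~q | p), u
5. ~p, u
Accessibility: uRu
The negation has an open branch (countermodel exists).

No, not valid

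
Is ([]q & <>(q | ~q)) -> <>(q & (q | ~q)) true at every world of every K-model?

Tableau for the negation ~(([]q & <>(q | ~q)) -> <>(q & (q | ~q))):
1. ~(([]q & <>(q | ~q)) -> <>(q & (q | ~q))), u
2. []q & <>(q | ~q), u
3. ~<>(q & (q | ~q)), u
4. []q, u
5. <>(q | ~q), u
6. q | ~q, v
7. ~(q & (q | ~q)), v
8. q, v
9. ~(q | ~q), v
10. ~q, v
Accessibility: uRv
Branch closes: q and ~q both at v.
All branches of the negation close; one closing branch shown above.

Valid in K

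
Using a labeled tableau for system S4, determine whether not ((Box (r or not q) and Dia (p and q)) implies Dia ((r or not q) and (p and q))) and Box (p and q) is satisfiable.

No, unsatisfiable

1. not ((Box (r or not q) and Dia (p and q)) implies Dia ((r or not q) and (p and q))) and Box (p and q), 0
2. not ((Box (r or not q) and Dia (p and q)) implies Dia ((r or not q) and (p and q))), 0
3. Box (p and q), 0
4. Box (r or not q) and Dia (p and q), 0
5. not Dia ((r or not q) and (p and q)), 0
6. Box (r or not q), 0
7. Dia (p and q), 0
8. p and q, 0
9. p, 0
10. q, 0
11. not ((r or not q) and (p and q)), 0
12. r or not q, 0
13. not (p and q), 0
14. r, 0
15. not q, 0
Accessibility: 0R0
Branch closes: q and not q both at 0.
(One branch shown.) All branches close.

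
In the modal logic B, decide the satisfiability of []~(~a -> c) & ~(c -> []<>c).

Unsatisfiable

1. []~(~a -> c) & ~(c -> []<>c), w0
2. []~(~a -> c), w0
3. ~(c -> []<>c), w0
4. c, w0
5. ~[]<>c, w0
6. ~(~a -> c), w0
7. ~a, w0
8. ~c, w0
Accessibility: w0Rw0
Branch closes: c and ~c both at w0.
Every branch closes; the branch above is one of them.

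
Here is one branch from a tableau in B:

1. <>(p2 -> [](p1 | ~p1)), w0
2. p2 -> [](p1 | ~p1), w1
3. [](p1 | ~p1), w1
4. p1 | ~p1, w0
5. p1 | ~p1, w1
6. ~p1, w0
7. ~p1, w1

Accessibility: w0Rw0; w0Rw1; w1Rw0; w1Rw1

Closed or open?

Not closed

No atom appears with both signs at the same world.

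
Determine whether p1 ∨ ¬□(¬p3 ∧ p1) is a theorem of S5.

Valid in S5

Tableau for the negation ¬(p1 ∨ ¬□(¬p3 ∧ p1)):
1. ¬(p1 ∨ ¬□(¬p3 ∧ p1)), u
2. ¬p1, u   [¬∨-rule on 1]
3. □(¬p3 ∧ p1), u   [¬∨-rule on 1]
4. ¬p3 ∧ p1, u   [□-rule on 3 via uRu]
5. ¬p3, u   [∧-rule on 4]
6. p1, u   [∧-rule on 4]
Accessibility: uRu
Branch closes: p1 and ¬p1 both at u.
Every branch of the negation's tableau closes; the branch above is one of them.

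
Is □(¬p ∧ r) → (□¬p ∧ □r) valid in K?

Tableau for the negation ¬(□(¬p ∧ r) → (□¬p ∧ □r)):
1. ¬(□(¬p ∧ r) → (□¬p ∧ □r)), u
2. □(¬p ∧ r), u   [¬→-rule on 1]
3. ¬(□¬p ∧ □r), u   [¬→-rule on 1]
4. ¬□r, u   [¬∧-rule on 3 (branches; this branch)]
5. ¬r, v   [¬□-rule on 4: fresh world v, uRv]
6. ¬p ∧ r, v   [□-rule on 2 via uRv]
7. ¬p, v   [∧-rule on 6]
8. r, v   [∧-rule on 6]
Accessibility: uRv
Branch closes: r and ¬r both at v.
Every branch of the negation's tableau closes; the branch above is one of them.

Valid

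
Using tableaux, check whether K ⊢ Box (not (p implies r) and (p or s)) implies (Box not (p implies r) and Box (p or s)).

Yes, valid

Tableau for the negation not (Box (not (p implies r) and (p or s)) implies (Box not (p implies r) and Box (p or s))):
1. not (Box (not (p implies r) and (p or s)) implies (Box not (p implies r) and Box (p or s))), u
2. Box (not (p implies r) and (p or s)), u   [neg-implies-rule on 1]
3. not (Box not (p implies r) and Box (p or s)), u   [neg-implies-rule on 1]
4. not Box (p or s), u   [neg-and-rule on 3 (branches; this branch)]
5. not (p or s), v   [neg-Box-rule on 4: fresh world v, uRv]
6. not p, v   [neg-or-rule on 5]
7. not s, v   [neg-or-rule on 5]
8. not (p implies r) and (p or s), v   [Box-rule on 2 via uRv]
9. not (p implies r), v   [and-rule on 8]
10. p or s, v   [and-rule on 8]
11. p, v   [neg-implies-rule on 9]
12. not r, v   [neg-implies-rule on 9]
Accessibility: uRv
Branch closes: p and not p both at v.
Every branch of the negation's tableau closes; the branch above is one of them.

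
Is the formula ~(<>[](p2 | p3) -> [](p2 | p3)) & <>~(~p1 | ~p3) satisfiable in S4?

Satisfiable

1. ~(<>[](p2 | p3) -> [](p2 | p3)) & <>~(~p1 | ~p3), 0
2. ~(<>[](p2 | p3) -> [](p2 | p3)), 0
3. <>~(~p1 | ~p3), 0
4. <>[](p2 | p3), 0
5. ~[](p2 | p3), 0
6. ~(~p1 | ~p3), 1
7. p1, 1
8. p3, 1
9. [](p2 | p3), 2
10. p2 | p3, 2
11. p3, 2
12. ~(p2 | p3), 3
13. ~p2, 3
14. ~p3, 3
Accessibility: 0R0, 0R1, 0R2, 0R3, 1R1, 2R2, 3R3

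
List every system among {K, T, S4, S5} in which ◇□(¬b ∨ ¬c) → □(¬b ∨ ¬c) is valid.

S5

S4-tableau for the negation ¬(◇□(¬b ∨ ¬c) → □(¬b ∨ ¬c)):
1. ¬(◇□(¬b ∨ ¬c) → □(¬b ∨ ¬c)), w0
2. ◇□(¬b ∨ ¬c), w0
3. ¬□(¬b ∨ ¬c), w0
4. □(¬b ∨ ¬c), w1
5. ¬b ∨ ¬c, w1
6. ¬c, w1
7. ¬(¬b ∨ ¬c), w2
8. b, w2
9. c, w2
Accessibility: w0Rw0, w0Rw1, w0Rw2, w1Rw1, w2Rw2
Complete open branch: countermodel on an S4-frame, so not valid in S4, nor in K, T (the same frame is also a K-frame and a T-frame).
S5-tableau for the negation ¬(◇□(¬b ∨ ¬c) → □(¬b ∨ ¬c)):
1. ¬(◇□(¬b ∨ ¬c) → □(¬b ∨ ¬c)), w0
2. ◇□(¬b ∨ ¬c), w0
3. ¬□(¬b ∨ ¬c), w0
4. □(¬b ∨ ¬c), w1
5. ¬b ∨ ¬c, w0
6. ¬b ∨ ¬c, w1
7. ¬c, w0
8. ¬c, w1
9. ¬(¬b ∨ ¬c), w2
10. b, w2
11. c, w2
12. ¬b ∨ ¬c, w2
13. ¬c, w2
Accessibility: w0Rw0, w0Rw1, w0Rw2, w1Rw0, w1Rw1, w1Rw2, w2Rw0, w2Rw1, w2Rw2
Branch closes: c and ¬c both at w2.
Every branch closes (one shown): valid in S5.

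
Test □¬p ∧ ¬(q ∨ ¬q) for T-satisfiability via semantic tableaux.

Unsatisfiable

1. □¬p ∧ ¬(q ∨ ¬q), u
2. □¬p, u
3. ¬(q ∨ ¬q), u
4. ¬q, u
5. q, u
Accessibility: uRu
Branch closes: q and ¬q both at u.
All branches of the tableau close; one closing branch shown above.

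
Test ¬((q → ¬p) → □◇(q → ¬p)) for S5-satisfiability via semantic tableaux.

Unsatisfiable

1. ¬((q → ¬p) → □◇(q → ¬p)), u
2. q → ¬p, u   [¬→-rule on 1]
3. ¬□◇(q → ¬p), u   [¬→-rule on 1]
4. ¬p, u   [→-rule on 2 (branches; this branch)]
5. ¬◇(q → ¬p), v   [¬□-rule on 3: fresh world v, uRv]
6. ¬(q → ¬p), u   [¬◇-rule on 5 via vRu]
7. q, u   [¬→-rule on 6]
8. p, u   [¬→-rule on 6]
Accessibility: uRu, uRv, vRu, vRv
Branch closes: p and ¬p both at u.
All branches of the tableau close; one closing branch shown above.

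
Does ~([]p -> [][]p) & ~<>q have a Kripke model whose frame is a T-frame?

1. ~([]p -> [][]p) & ~<>q, w0
2. ~([]p -> [][]p), w0
3. ~<>q, w0
4. []p, w0
5. ~[][]p, w0
6. ~q, w0
7. p, w0
8. ~[]p, w1
9. ~q, w1
10. p, w1
11. ~p, w2
Accessibility: w0Rw0, w0Rw1, w1Rw1, w1Rw2, w2Rw2

Yes, satisfiable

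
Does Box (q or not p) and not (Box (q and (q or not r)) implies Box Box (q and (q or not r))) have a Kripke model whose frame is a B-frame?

1. Box (q or not p) and not (Box (q and (q or not r)) implies Box Box (q and (q or not r))), w0
2. Box (q or not p), w0
3. not (Box (q and (q or not r)) implies Box Box (q and (q or not r))), w0
4. Box (q and (q or not r)), w0
5. not Box Box (q and (q or not r)), w0
6. q or not p, w0
7. q and (q or not r), w0
8. q, w0
9. q or not r, w0
10. not p, w0
11. not r, w0
12. not Box (q and (q or not r)), w1
13. q or not p, w1
14. q and (q or not r), w1
15. q, w1
16. q or not r, w1
17. not p, w1
18. not r, w1
19. not (q and (q or not r)), w2
20. not (q or not r), w2
21. not q, w2
22. r, w2
Accessibility: w0Rw0, w0Rw1, w1Rw0, w1Rw1, w1Rw2, w2Rw1, w2Rw2

Satisfiable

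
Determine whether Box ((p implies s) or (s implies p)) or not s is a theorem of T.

Yes, valid

Tableau for the negation not (Box ((p implies s) or (s implies p)) or not s):
1. not (Box ((p implies s) or (s implies p)) or not s), u
2. not Box ((p implies s) or (s implies p)), u
3. s, u
4. not ((p implies s) or (s implies p)), v
5. not (p implies s), v
6. not (s implies p), v
7. p, v
8. not s, v
9. s, v
10. not p, v
Accessibility: uRu, uRv, vRv
Branch closes: s and not s both at v.
Every branch of the negation's tableau closes; the branch above is one of them.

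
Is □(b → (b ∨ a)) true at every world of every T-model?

Tableau for the negation ¬□(b → (b ∨ a)):
1. ¬□(b → (b ∨ a)), u
2. ¬(b → (b ∨ a)), v
3. b, v
4. ¬(b ∨ a), v
5. ¬b, v
6. ¬a, v
Accessibility: uRu, uRv, vRv
Branch closes: b and ¬b both at v.
All branches of the negation close; one closing branch shown above.

Yes, valid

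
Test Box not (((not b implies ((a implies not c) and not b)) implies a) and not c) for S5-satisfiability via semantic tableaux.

1. Box not (((not b implies ((a implies not c) and not b)) implies a) and not c), u
2. not (((not b implies ((a implies not c) and not b)) implies a) and not c), u   [Box-rule on 1 via uRu]
3. c, u   [neg-and-rule on 2 (branches; this branch)]
Accessibility: uRu

Satisfiable (open branch found)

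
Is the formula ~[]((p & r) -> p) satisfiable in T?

1. ~[]((p & r) -> p), u
2. ~((p & r) -> p), v
3. p & r, v
4. ~p, v
5. p, v
6. r, v
Accessibility: uRu, uRv, vRv
Branch closes: p and ~p both at v.
All branches of the tableau close; one closing branch shown above.

No, unsatisfiable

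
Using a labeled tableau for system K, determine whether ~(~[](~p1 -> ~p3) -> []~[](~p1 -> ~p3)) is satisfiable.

1. ~(~[](~p1 -> ~p3) -> []~[](~p1 -> ~p3)), u
2. ~[](~p1 -> ~p3), u
3. ~[]~[](~p1 -> ~p3), u
4. ~(~p1 -> ~p3), v
5. ~p1, v
6. p3, v
7. [](~p1 -> ~p3), w
Accessibility: uRv, uRw

Satisfiable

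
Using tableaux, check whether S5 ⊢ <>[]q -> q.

Tableau for the negation ~(<>[]q -> q):
1. ~(<>[]q -> q), 0
2. <>[]q, 0
3. ~q, 0
4. []q, 1
5. q, 0
Accessibility: 0R0, 0R1, 1R0, 1R1
Branch closes: q and ~q both at 0.
All branches of the negation close; one closing branch shown above.

Valid in S5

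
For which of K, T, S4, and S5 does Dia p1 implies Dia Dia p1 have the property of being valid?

K-tableau for the negation not (Dia p1 implies Dia Dia p1):
1. not (Dia p1 implies Dia Dia p1), w0
2. Dia p1, w0
3. not Dia Dia p1, w0
4. p1, w1
5. not Dia p1, w1
Accessibility: w0Rw1
Complete open branch: countermodel on a K-frame, so not valid in K.
T-tableau for the negation not (Dia p1 implies Dia Dia p1):
1. not (Dia p1 implies Dia Dia p1), w0
2. Dia p1, w0
3. not Dia Dia p1, w0
4. not Dia p1, w0
5. not p1, w0
6. p1, w1
7. not Dia p1, w1
8. not p1, w1
Accessibility: w0Rw0, w0Rw1, w1Rw1
Branch closes: p1 and not p1 both at w1.
Every branch closes (one shown): valid in T, hence also in S4, S5 (every theorem of T is a theorem of S4 and S5).

T, S4, S5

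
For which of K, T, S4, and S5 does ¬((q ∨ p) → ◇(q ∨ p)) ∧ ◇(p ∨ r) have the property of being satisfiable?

K

K-tableau for the formula:
1. ¬((q ∨ p) → ◇(q ∨ p)) ∧ ◇(p ∨ r), w0
2. ¬((q ∨ p) → ◇(q ∨ p)), w0
3. ◇(p ∨ r), w0
4. q ∨ p, w0
5. ¬◇(q ∨ p), w0
6. p, w0
7. p ∨ r, w1
8. ¬(q ∨ p), w1
9. ¬q, w1
10. ¬p, w1
11. r, w1
Accessibility: w0Rw1
Complete open branch: satisfiable in K.
T-tableau for the formula:
1. ¬((q ∨ p) → ◇(q ∨ p)) ∧ ◇(p ∨ r), w0
2. ¬((q ∨ p) → ◇(q ∨ p)), w0
3. ◇(p ∨ r), w0
4. q ∨ p, w0
5. ¬◇(q ∨ p), w0
6. ¬(q ∨ p), w0
7. ¬q, w0
8. ¬p, w0
9. p, w0
Accessibility: w0Rw0
Branch closes: p and ¬p both at w0.
Every branch closes (one shown): unsatisfiable in T, hence also in S4, S5 (every S4/S5-frame is a T-frame).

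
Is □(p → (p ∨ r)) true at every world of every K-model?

Tableau for the negation ¬□(p → (p ∨ r)):
1. ¬□(p → (p ∨ r)), w0
2. ¬(p → (p ∨ r)), w1   [¬□-rule on 1: fresh world w1, w0Rw1]
3. p, w1   [¬→-rule on 2]
4. ¬(p ∨ r), w1   [¬→-rule on 2]
5. ¬p, w1   [¬∨-rule on 4]
6. ¬r, w1   [¬∨-rule on 4]
Accessibility: w0Rw1
Branch closes: p and ¬p both at w1.
All branches of the negation close; one closing branch shown above.

Valid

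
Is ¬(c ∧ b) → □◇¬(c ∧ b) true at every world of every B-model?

Tableau for the negation ¬(¬(c ∧ b) → □◇¬(c ∧ b)):
1. ¬(¬(c ∧ b) → □◇¬(c ∧ b)), w0
2. ¬(c ∧ b), w0
3. ¬□◇¬(c ∧ b), w0
4. ¬b, w0
5. ¬◇¬(c ∧ b), w1
6. c ∧ b, w0
7. c, w0
8. b, w0
Accessibility: w0Rw0, w0Rw1, w1Rw0, w1Rw1
Branch closes: b and ¬b both at w0.
All branches of the negation close; one closing branch shown above.

Valid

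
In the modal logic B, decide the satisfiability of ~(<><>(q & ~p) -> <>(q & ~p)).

1. ~(<><>(q & ~p) -> <>(q & ~p)), w0
2. <><>(q & ~p), w0
3. ~<>(q & ~p), w0
4. ~(q & ~p), w0
5. p, w0
6. <>(q & ~p), w1
7. ~(q & ~p), w1
8. p, w1
9. q & ~p, w2
10. q, w2
11. ~p, w2
Accessibility: w0Rw0, w0Rw1, w1Rw0, w1Rw1, w1Rw2, w2Rw1, w2Rw2

Satisfiable (open branch found)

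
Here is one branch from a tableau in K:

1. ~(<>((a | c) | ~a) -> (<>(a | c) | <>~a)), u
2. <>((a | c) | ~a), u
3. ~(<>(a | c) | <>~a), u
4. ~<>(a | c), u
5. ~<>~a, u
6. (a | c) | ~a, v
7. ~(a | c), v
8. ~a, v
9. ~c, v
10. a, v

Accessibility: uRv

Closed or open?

Both a and ~a appear at v.

Closed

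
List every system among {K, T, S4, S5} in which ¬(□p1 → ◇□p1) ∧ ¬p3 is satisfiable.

K-tableau for the formula:
1. ¬(□p1 → ◇□p1) ∧ ¬p3, 0
2. ¬(□p1 → ◇□p1), 0
3. ¬p3, 0
4. □p1, 0
5. ¬◇□p1, 0
Complete open branch: satisfiable in K.
T-tableau for the formula:
1. ¬(□p1 → ◇□p1) ∧ ¬p3, 0
2. ¬(□p1 → ◇□p1), 0
3. ¬p3, 0
4. □p1, 0
5. ¬◇□p1, 0
6. p1, 0
7. ¬□p1, 0
8. ¬p1, 1
9. p1, 1
Accessibility: 0R0, 0R1, 1R1
Branch closes: p1 and ¬p1 both at 1.
Every branch closes (one shown): unsatisfiable in T, hence also in S4, S5 (every S4/S5-frame is a T-frame).

K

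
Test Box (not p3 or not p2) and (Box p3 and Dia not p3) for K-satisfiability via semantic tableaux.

Unsatisfiable

1. Box (not p3 or not p2) and (Box p3 and Dia not p3), 0
2. Box (not p3 or not p2), 0
3. Box p3 and Dia not p3, 0
4. Box p3, 0
5. Dia not p3, 0
6. not p3, 1
7. not p3 or not p2, 1
8. p3, 1
Accessibility: 0R1
Branch closes: p3 and not p3 both at 1.
Every branch closes; the branch above is one of them.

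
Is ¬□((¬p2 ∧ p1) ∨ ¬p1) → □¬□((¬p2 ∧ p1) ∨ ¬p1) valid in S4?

Invalid (countermodel exists)

Tableau for the negation ¬(¬□((¬p2 ∧ p1) ∨ ¬p1) → □¬□((¬p2 ∧ p1) ∨ ¬p1)):
1. ¬(¬□((¬p2 ∧ p1) ∨ ¬p1) → □¬□((¬p2 ∧ p1) ∨ ¬p1)), w0
2. ¬□((¬p2 ∧ p1) ∨ ¬p1), w0
3. ¬□¬□((¬p2 ∧ p1) ∨ ¬p1), w0
4. ¬((¬p2 ∧ p1) ∨ ¬p1), w1
5. ¬(¬p2 ∧ p1), w1
6. p1, w1
7. p2, w1
8. □((¬p2 ∧ p1) ∨ ¬p1), w2
9. (¬p2 ∧ p1) ∨ ¬p1, w2
10. ¬p1, w2
Accessibility: w0Rw0, w0Rw1, w0Rw2, w1Rw1, w2Rw2
The negation has an open branch (countermodel exists).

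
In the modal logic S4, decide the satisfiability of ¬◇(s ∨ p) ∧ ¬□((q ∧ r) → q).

No, unsatisfiable

1. ¬◇(s ∨ p) ∧ ¬□((q ∧ r) → q), u
2. ¬◇(s ∨ p), u   [∧-rule on 1]
3. ¬□((q ∧ r) → q), u   [∧-rule on 1]
4. ¬(s ∨ p), u   [¬◇-rule on 2 via uRu]
5. ¬s, u   [¬∨-rule on 4]
6. ¬p, u   [¬∨-rule on 4]
7. ¬((q ∧ r) → q), v   [¬□-rule on 3: fresh world v, uRv]
8. q ∧ r, v   [¬→-rule on 7]
9. ¬q, v   [¬→-rule on 7]
10. q, v   [∧-rule on 8]
11. r, v   [∧-rule on 8]
Accessibility: uRu, uRv, vRv
Branch closes: q and ¬q both at v.
All branches of the tableau close; one closing branch shown above.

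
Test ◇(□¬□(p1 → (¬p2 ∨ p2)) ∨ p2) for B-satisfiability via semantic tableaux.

1. ◇(□¬□(p1 → (¬p2 ∨ p2)) ∨ p2), w0
2. □¬□(p1 → (¬p2 ∨ p2)) ∨ p2, w1   [◇-rule on 1: fresh world w1, w0Rw1]
3. p2, w1   [∨-rule on 2 (branches; this branch)]
Accessibility: w0Rw0, w0Rw1, w1Rw0, w1Rw1

Satisfiable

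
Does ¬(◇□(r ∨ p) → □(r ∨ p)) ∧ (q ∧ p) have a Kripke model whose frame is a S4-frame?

1. ¬(◇□(r ∨ p) → □(r ∨ p)) ∧ (q ∧ p), u
2. ¬(◇□(r ∨ p) → □(r ∨ p)), u
3. q ∧ p, u
4. ◇□(r ∨ p), u
5. ¬□(r ∨ p), u
6. q, u
7. p, u
8. □(r ∨ p), v
9. r ∨ p, v
10. p, v
11. ¬(r ∨ p), w
12. ¬r, w
13. ¬p, w
Accessibility: uRu, uRv, uRw, vRv, wRw

Yes, satisfiable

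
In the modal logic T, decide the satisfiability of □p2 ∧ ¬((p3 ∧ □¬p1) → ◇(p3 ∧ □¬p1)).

No, unsatisfiable

1. □p2 ∧ ¬((p3 ∧ □¬p1) → ◇(p3 ∧ □¬p1)), u
2. □p2, u
3. ¬((p3 ∧ □¬p1) → ◇(p3 ∧ □¬p1)), u
4. p3 ∧ □¬p1, u
5. ¬◇(p3 ∧ □¬p1), u
6. p3, u
7. □¬p1, u
8. p2, u
9. ¬(p3 ∧ □¬p1), u
10. ¬p1, u
11. ¬□¬p1, u
12. p1, v
13. p2, v
14. ¬(p3 ∧ □¬p1), v
15. ¬p1, v
Accessibility: uRu, uRv, vRv
Branch closes: p1 and ¬p1 both at v.
All branches of the tableau close; one closing branch shown above.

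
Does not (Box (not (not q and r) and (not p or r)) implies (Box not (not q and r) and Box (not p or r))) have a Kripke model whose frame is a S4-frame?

1. not (Box (not (not q and r) and (not p or r)) implies (Box not (not q and r) and Box (not p or r))), w0
2. Box (not (not q and r) and (not p or r)), w0
3. not (Box not (not q and r) and Box (not p or r)), w0
4. not (not q and r) and (not p or r), w0
5. not (not q and r), w0
6. not p or r, w0
7. not Box (not p or r), w0
8. not r, w0
9. not p, w0
10. not (not p or r), w1
11. p, w1
12. not r, w1
13. not (not q and r) and (not p or r), w1
14. not (not q and r), w1
15. not p or r, w1
16. r, w1
Accessibility: w0Rw0, w0Rw1, w1Rw1
Branch closes: r and not r both at w1.
(One branch shown.) All branches close.

Unsatisfiable (every branch closes)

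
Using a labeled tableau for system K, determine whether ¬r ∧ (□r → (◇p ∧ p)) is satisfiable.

1. ¬r ∧ (□r → (◇p ∧ p)), u
2. ¬r, u
3. □r → (◇p ∧ p), u
4. ◇p ∧ p, u
5. ◇p, u
6. p, u
7. p, v
Accessibility: uRv

Satisfiable (open branch found)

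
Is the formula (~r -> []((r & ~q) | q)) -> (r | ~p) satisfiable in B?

Satisfiable (open branch found)

1. (~r -> []((r & ~q) | q)) -> (r | ~p), 0
2. r | ~p, 0   [->-rule on 1 (branches; this branch)]
3. ~p, 0   [|-rule on 2 (branches; this branch)]
Accessibility: 0R0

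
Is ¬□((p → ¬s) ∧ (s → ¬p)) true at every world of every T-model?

No, not valid

Tableau for the negation □((p → ¬s) ∧ (s → ¬p)):
1. □((p → ¬s) ∧ (s → ¬p)), 0
2. (p → ¬s) ∧ (s → ¬p), 0
3. p → ¬s, 0
4. s → ¬p, 0
5. ¬s, 0
6. ¬p, 0
Accessibility: 0R0
The negation has an open branch (countermodel exists).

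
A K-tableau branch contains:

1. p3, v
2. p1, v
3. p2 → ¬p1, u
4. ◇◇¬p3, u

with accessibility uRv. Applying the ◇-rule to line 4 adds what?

a fresh world w with uRw, and ◇¬p3 at w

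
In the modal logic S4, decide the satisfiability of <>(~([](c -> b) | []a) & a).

1. <>(~([](c -> b) | []a) & a), w0
2. ~([](c -> b) | []a) & a, w1   [<>-rule on 1: fresh world w1, w0Rw1]
3. ~([](c -> b) | []a), w1   [&-rule on 2]
4. a, w1   [&-rule on 2]
5. ~[](c -> b), w1   [~|-rule on 3]
6. ~[]a, w1   [~|-rule on 3]
7. ~(c -> b), w2   [~[]-rule on 5: fresh world w2, w1Rw2]
8. c, w2   [~->-rule on 7]
9. ~b, w2   [~->-rule on 7]
10. ~a, w3   [~[]-rule on 6: fresh world w3, w1Rw3]
Accessibility: w0Rw0, w0Rw1, w0Rw2, w0Rw3, w1Rw1, w1Rw2, w1Rw3, w2Rw2, w3Rw3

Satisfiable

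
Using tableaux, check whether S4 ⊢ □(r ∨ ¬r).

Tableau for the negation ¬□(r ∨ ¬r):
1. ¬□(r ∨ ¬r), 0
2. ¬(r ∨ ¬r), 1
3. ¬r, 1
4. r, 1
Accessibility: 0R0, 0R1, 1R1
Branch closes: r and ¬r both at 1.
Every branch of the negation's tableau closes; the branch above is one of them.

Yes, valid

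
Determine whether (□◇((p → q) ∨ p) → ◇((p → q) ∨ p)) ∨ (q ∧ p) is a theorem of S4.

Tableau for the negation ¬((□◇((p → q) ∨ p) → ◇((p → q) ∨ p)) ∨ (q ∧ p)):
1. ¬((□◇((p → q) ∨ p) → ◇((p → q) ∨ p)) ∨ (q ∧ p)), 0
2. ¬(□◇((p → q) ∨ p) → ◇((p → q) ∨ p)), 0
3. ¬(q ∧ p), 0
4. □◇((p → q) ∨ p), 0
5. ¬◇((p → q) ∨ p), 0
6. ◇((p → q) ∨ p), 0
7. ¬((p → q) ∨ p), 0
8. ¬(p → q), 0
9. ¬p, 0
10. p, 0
11. ¬q, 0
Accessibility: 0R0
Branch closes: p and ¬p both at 0.
Every branch of the negation's tableau closes; the branch above is one of them.

Yes, valid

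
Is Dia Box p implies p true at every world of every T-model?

Invalid (countermodel exists)

Tableau for the negation not (Dia Box p implies p):
1. not (Dia Box p implies p), u
2. Dia Box p, u
3. not p, u
4. Box p, v
5. p, v
Accessibility: uRu, uRv, vRv
The negation has an open branch (countermodel exists).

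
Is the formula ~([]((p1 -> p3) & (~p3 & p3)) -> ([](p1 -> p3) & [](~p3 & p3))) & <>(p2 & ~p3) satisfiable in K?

1. ~([]((p1 -> p3) & (~p3 & p3)) -> ([](p1 -> p3) & [](~p3 & p3))) & <>(p2 & ~p3), u
2. ~([]((p1 -> p3) & (~p3 & p3)) -> ([](p1 -> p3) & [](~p3 & p3))), u
3. <>(p2 & ~p3), u
4. []((p1 -> p3) & (~p3 & p3)), u
5. ~([](p1 -> p3) & [](~p3 & p3)), u
6. ~[](~p3 & p3), u
7. p2 & ~p3, v
8. p2, v
9. ~p3, v
10. (p1 -> p3) & (~p3 & p3), v
11. p1 -> p3, v
12. ~p3 & p3, v
13. p3, v
Accessibility: uRv
Branch closes: p3 and ~p3 both at v.
(One branch shown.) All branches close.

No, unsatisfiable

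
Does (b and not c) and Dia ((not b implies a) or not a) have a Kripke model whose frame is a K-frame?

Yes, satisfiable

1. (b and not c) and Dia ((not b implies a) or not a), 0
2. b and not c, 0
3. Dia ((not b implies a) or not a), 0
4. b, 0
5. not c, 0
6. (not b implies a) or not a, 1
7. not a, 1
Accessibility: 0R1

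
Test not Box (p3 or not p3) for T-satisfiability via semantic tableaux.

Unsatisfiable (every branch closes)

1. not Box (p3 or not p3), w0
2. not (p3 or not p3), w1
3. not p3, w1
4. p3, w1
Accessibility: w0Rw0, w0Rw1, w1Rw1
Branch closes: p3 and not p3 both at w1.
(One branch shown.) All branches close.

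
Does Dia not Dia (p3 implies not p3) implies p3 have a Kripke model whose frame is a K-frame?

1. Dia not Dia (p3 implies not p3) implies p3, u
2. p3, u   [implies-rule on 1 (branches; this branch)]

Satisfiable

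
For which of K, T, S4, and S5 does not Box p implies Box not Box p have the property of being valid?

S5-tableau for the negation not (not Box p implies Box not Box p):
1. not (not Box p implies Box not Box p), u
2. not Box p, u
3. not Box not Box p, u
4. not p, v
5. Box p, w
6. p, u
7. p, v
Accessibility: uRu, uRv, uRw, vRu, vRv, vRw, wRu, wRv, wRw
Branch closes: p and not p both at v.
Every branch closes (one shown): valid in S5.
S4-tableau for the negation not (not Box p implies Box not Box p):
1. not (not Box p implies Box not Box p), u
2. not Box p, u
3. not Box not Box p, u
4. not p, v
5. Box p, w
6. p, w
Accessibility: uRu, uRv, uRw, vRv, wRw
Complete open branch: countermodel on an S4-frame, so not valid in S4, nor in K, T (the same frame is also a K-frame and a T-frame).

S5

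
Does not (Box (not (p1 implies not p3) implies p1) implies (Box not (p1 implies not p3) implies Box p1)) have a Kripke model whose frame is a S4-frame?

Unsatisfiable

1. not (Box (not (p1 implies not p3) implies p1) implies (Box not (p1 implies not p3) implies Box p1)), 0
2. Box (not (p1 implies not p3) implies p1), 0
3. not (Box not (p1 implies not p3) implies Box p1), 0
4. Box not (p1 implies not p3), 0
5. not Box p1, 0
6. not (p1 implies not p3) implies p1, 0
7. not (p1 implies not p3), 0
8. p1, 0
9. p3, 0
10. not p1, 1
11. not (p1 implies not p3) implies p1, 1
12. not (p1 implies not p3), 1
13. p1, 1
14. p3, 1
Accessibility: 0R0, 0R1, 1R1
Branch closes: p1 and not p1 both at 1.
(One branch shown.) All branches close.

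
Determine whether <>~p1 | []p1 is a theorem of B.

Yes, valid

Tableau for the negation ~(<>~p1 | []p1):
1. ~(<>~p1 | []p1), 0
2. ~<>~p1, 0
3. ~[]p1, 0
4. p1, 0
5. ~p1, 1
6. p1, 1
Accessibility: 0R0, 0R1, 1R0, 1R1
Branch closes: p1 and ~p1 both at 1.
All branches of the negation close; one closing branch shown above.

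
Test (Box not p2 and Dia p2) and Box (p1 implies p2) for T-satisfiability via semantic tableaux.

1. (Box not p2 and Dia p2) and Box (p1 implies p2), u
2. Box not p2 and Dia p2, u
3. Box (p1 implies p2), u
4. Box not p2, u
5. Dia p2, u
6. p1 implies p2, u
7. not p2, u
8. not p1, u
9. p2, v
10. p1 implies p2, v
11. not p2, v
Accessibility: uRu, uRv, vRv
Branch closes: p2 and not p2 both at v.
Every branch closes; the branch above is one of them.

Unsatisfiable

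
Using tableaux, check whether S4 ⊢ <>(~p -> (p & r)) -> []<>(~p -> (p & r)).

No, not valid

Tableau for the negation ~(<>(~p -> (p & r)) -> []<>(~p -> (p & r))):
1. ~(<>(~p -> (p & r)) -> []<>(~p -> (p & r))), u
2. <>(~p -> (p & r)), u
3. ~[]<>(~p -> (p & r)), u
4. ~p -> (p & r), v
5. p & r, v
6. p, v
7. r, v
8. ~<>(~p -> (p & r)), w
9. ~(~p -> (p & r)), w
10. ~p, w
11. ~(p & r), w
12. ~r, w
Accessibility: uRu, uRv, uRw, vRv, wRw
The negation has an open branch (countermodel exists).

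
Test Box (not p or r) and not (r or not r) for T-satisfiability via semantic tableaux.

No, unsatisfiable

1. Box (not p or r) and not (r or not r), 0
2. Box (not p or r), 0   [and-rule on 1]
3. not (r or not r), 0   [and-rule on 1]
4. not r, 0   [neg-or-rule on 3]
5. r, 0   [neg-or-rule on 3]
Accessibility: 0R0
Branch closes: r and not r both at 0.
(One branch shown.) All branches close.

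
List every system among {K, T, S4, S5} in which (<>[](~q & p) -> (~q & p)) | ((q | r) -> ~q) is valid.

S5

S5-tableau for the negation ~((<>[](~q & p) -> (~q & p)) | ((q | r) -> ~q)):
1. ~((<>[](~q & p) -> (~q & p)) | ((q | r) -> ~q)), 0
2. ~(<>[](~q & p) -> (~q & p)), 0   [~|-rule on 1]
3. ~((q | r) -> ~q), 0   [~|-rule on 1]
4. <>[](~q & p), 0   [~->-rule on 2]
5. ~(~q & p), 0   [~->-rule on 2]
6. q | r, 0   [~->-rule on 3]
7. q, 0   [~->-rule on 3]
8. ~p, 0   [~&-rule on 5 (branches; this branch)]
9. r, 0   [|-rule on 6 (branches; this branch)]
10. [](~q & p), 1   [<>-rule on 4: fresh world 1, 0R1]
11. ~q & p, 0   [[]-rule on 10 via 1R0]
12. ~q, 0   [&-rule on 11]
13. p, 0   [&-rule on 11]
Accessibility: 0R0, 0R1, 1R0, 1R1
Branch closes: q and ~q both at 0.
Every branch closes (one shown): valid in S5.
S4-tableau for the negation ~((<>[](~q & p) -> (~q & p)) | ((q | r) -> ~q)):
1. ~((<>[](~q & p) -> (~q & p)) | ((q | r) -> ~q)), 0
2. ~(<>[](~q & p) -> (~q & p)), 0   [~|-rule on 1]
3. ~((q | r) -> ~q), 0   [~|-rule on 1]
4. <>[](~q & p), 0   [~->-rule on 2]
5. ~(~q & p), 0   [~->-rule on 2]
6. q | r, 0   [~->-rule on 3]
7. q, 0   [~->-rule on 3]
8. ~p, 0   [~&-rule on 5 (branches; this branch)]
9. r, 0   [|-rule on 6 (branches; this branch)]
10. [](~q & p), 1   [<>-rule on 4: fresh world 1, 0R1]
11. ~q & p, 1   [[]-rule on 10 via 1R1]
12. ~q, 1   [&-rule on 11]
13. p, 1   [&-rule on 11]
Accessibility: 0R0, 0R1, 1R1
Complete open branch: countermodel on an S4-frame, so not valid in S4, nor in K, T (the same frame is also a K-frame and a T-frame).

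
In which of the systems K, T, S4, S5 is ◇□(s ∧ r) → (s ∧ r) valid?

S5

S5-tableau for the negation ¬(◇□(s ∧ r) → (s ∧ r)):
1. ¬(◇□(s ∧ r) → (s ∧ r)), w0
2. ◇□(s ∧ r), w0
3. ¬(s ∧ r), w0
4. ¬r, w0
5. □(s ∧ r), w1
6. s ∧ r, w0
7. s, w0
8. r, w0
Accessibility: w0Rw0, w0Rw1, w1Rw0, w1Rw1
Branch closes: r and ¬r both at w0.
Every branch closes (one shown): valid in S5.
S4-tableau for the negation ¬(◇□(s ∧ r) → (s ∧ r)):
1. ¬(◇□(s ∧ r) → (s ∧ r)), w0
2. ◇□(s ∧ r), w0
3. ¬(s ∧ r), w0
4. ¬r, w0
5. □(s ∧ r), w1
6. s ∧ r, w1
7. s, w1
8. r, w1
Accessibility: w0Rw0, w0Rw1, w1Rw1
Complete open branch: countermodel on an S4-frame, so not valid in S4, nor in K, T (the same frame is also a K-frame and a T-frame).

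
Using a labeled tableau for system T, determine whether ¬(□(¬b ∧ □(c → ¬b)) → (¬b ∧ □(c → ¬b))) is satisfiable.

No, unsatisfiable

1. ¬(□(¬b ∧ □(c → ¬b)) → (¬b ∧ □(c → ¬b))), 0
2. □(¬b ∧ □(c → ¬b)), 0
3. ¬(¬b ∧ □(c → ¬b)), 0
4. ¬b ∧ □(c → ¬b), 0
5. ¬b, 0
6. □(c → ¬b), 0
7. c → ¬b, 0
8. ¬□(c → ¬b), 0
9. ¬(c → ¬b), 1
10. c, 1
11. b, 1
12. ¬b ∧ □(c → ¬b), 1
13. ¬b, 1
14. □(c → ¬b), 1
Accessibility: 0R0, 0R1, 1R1
Branch closes: b and ¬b both at 1.
Every branch closes; the branch above is one of them.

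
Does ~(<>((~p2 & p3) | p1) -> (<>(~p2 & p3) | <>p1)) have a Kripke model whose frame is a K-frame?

Unsatisfiable

1. ~(<>((~p2 & p3) | p1) -> (<>(~p2 & p3) | <>p1)), w0
2. <>((~p2 & p3) | p1), w0   [~->-rule on 1]
3. ~(<>(~p2 & p3) | <>p1), w0   [~->-rule on 1]
4. ~<>(~p2 & p3), w0   [~|-rule on 3]
5. ~<>p1, w0   [~|-rule on 3]
6. (~p2 & p3) | p1, w1   [<>-rule on 2: fresh world w1, w0Rw1]
7. ~(~p2 & p3), w1   [~<>-rule on 4 via w0Rw1]
8. ~p1, w1   [~<>-rule on 5 via w0Rw1]
9. ~p2 & p3, w1   [|-rule on 6 (branches; this branch)]
10. ~p2, w1   [&-rule on 9]
11. p3, w1   [&-rule on 9]
12. ~p3, w1   [~&-rule on 7 (branches; this branch)]
Accessibility: w0Rw1
Branch closes: p3 and ~p3 both at w1.
All branches of the tableau close; one closing branch shown above.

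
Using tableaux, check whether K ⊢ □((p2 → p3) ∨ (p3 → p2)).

Tableau for the negation ¬□((p2 → p3) ∨ (p3 → p2)):
1. ¬□((p2 → p3) ∨ (p3 → p2)), 0
2. ¬((p2 → p3) ∨ (p3 → p2)), 1
3. ¬(p2 → p3), 1
4. ¬(p3 → p2), 1
5. p2, 1
6. ¬p3, 1
7. p3, 1
8. ¬p2, 1
Accessibility: 0R1
Branch closes: p3 and ¬p3 both at 1.
All branches of the negation close; one closing branch shown above.

Yes, valid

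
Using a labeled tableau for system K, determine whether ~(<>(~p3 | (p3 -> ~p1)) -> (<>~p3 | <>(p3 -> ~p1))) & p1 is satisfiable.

1. ~(<>(~p3 | (p3 -> ~p1)) -> (<>~p3 | <>(p3 -> ~p1))) & p1, w0
2. ~(<>(~p3 | (p3 -> ~p1)) -> (<>~p3 | <>(p3 -> ~p1))), w0   [&-rule on 1]
3. p1, w0   [&-rule on 1]
4. <>(~p3 | (p3 -> ~p1)), w0   [~->-rule on 2]
5. ~(<>~p3 | <>(p3 -> ~p1)), w0   [~->-rule on 2]
6. ~<>~p3, w0   [~|-rule on 5]
7. ~<>(p3 -> ~p1), w0   [~|-rule on 5]
8. ~p3 | (p3 -> ~p1), w1   [<>-rule on 4: fresh world w1, w0Rw1]
9. p3, w1   [~<>-rule on 6 via w0Rw1]
10. ~(p3 -> ~p1), w1   [~<>-rule on 7 via w0Rw1]
11. p1, w1   [~->-rule on 10]
12. p3 -> ~p1, w1   [|-rule on 8 (branches; this branch)]
13. ~p1, w1   [->-rule on 12 (branches; this branch)]
Accessibility: w0Rw1
Branch closes: p1 and ~p1 both at w1.
Every branch closes; the branch above is one of them.

Unsatisfiable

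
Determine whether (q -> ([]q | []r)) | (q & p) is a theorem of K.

Invalid (countermodel exists)

Tableau for the negation ~((q -> ([]q | []r)) | (q & p)):
1. ~((q -> ([]q | []r)) | (q & p)), 0
2. ~(q -> ([]q | []r)), 0
3. ~(q & p), 0
4. q, 0
5. ~([]q | []r), 0
6. ~[]q, 0
7. ~[]r, 0
8. ~p, 0
9. ~q, 1
10. ~r, 2
Accessibility: 0R1, 0R2
The negation has an open branch (countermodel exists).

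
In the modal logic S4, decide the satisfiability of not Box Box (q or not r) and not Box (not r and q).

Satisfiable (open branch found)

1. not Box Box (q or not r) and not Box (not r and q), w0
2. not Box Box (q or not r), w0
3. not Box (not r and q), w0
4. not Box (q or not r), w1
5. not (not r and q), w2
6. not q, w2
7. not (q or not r), w3
8. not q, w3
9. r, w3
Accessibility: w0Rw0, w0Rw1, w0Rw2, w0Rw3, w1Rw1, w1Rw3, w2Rw2, w3Rw3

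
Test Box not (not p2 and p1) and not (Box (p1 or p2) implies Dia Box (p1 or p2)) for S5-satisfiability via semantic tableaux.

1. Box not (not p2 and p1) and not (Box (p1 or p2) implies Dia Box (p1 or p2)), u
2. Box not (not p2 and p1), u   [and-rule on 1]
3. not (Box (p1 or p2) implies Dia Box (p1 or p2)), u   [and-rule on 1]
4. Box (p1 or p2), u   [neg-implies-rule on 3]
5. not Dia Box (p1 or p2), u   [neg-implies-rule on 3]
6. not (not p2 and p1), u   [Box-rule on 2 via uRu]
7. p1 or p2, u   [Box-rule on 4 via uRu]
8. not Box (p1 or p2), u   [neg-Dia-rule on 5 via uRu]
9. not p1, u   [neg-and-rule on 6 (branches; this branch)]
10. p2, u   [or-rule on 7 (branches; this branch)]
11. not (p1 or p2), v   [neg-Box-rule on 8: fresh world v, uRv]
12. not p1, v   [neg-or-rule on 11]
13. not p2, v   [neg-or-rule on 11]
14. not (not p2 and p1), v   [Box-rule on 2 via uRv]
15. p1 or p2, v   [Box-rule on 4 via uRv]
16. not Box (p1 or p2), v   [neg-Dia-rule on 5 via uRv]
17. p2, v   [or-rule on 15 (branches; this branch)]
Accessibility: uRu, uRv, vRu, vRv
Branch closes: p2 and not p2 both at v.
Every branch closes; the branch above is one of them.

Unsatisfiable (every branch closes)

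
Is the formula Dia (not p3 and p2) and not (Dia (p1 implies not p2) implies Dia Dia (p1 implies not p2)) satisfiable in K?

Satisfiable

1. Dia (not p3 and p2) and not (Dia (p1 implies not p2) implies Dia Dia (p1 implies not p2)), w0
2. Dia (not p3 and p2), w0
3. not (Dia (p1 implies not p2) implies Dia Dia (p1 implies not p2)), w0
4. Dia (p1 implies not p2), w0
5. not Dia Dia (p1 implies not p2), w0
6. not p3 and p2, w1
7. not p3, w1
8. p2, w1
9. not Dia (p1 implies not p2), w1
10. p1 implies not p2, w2
11. not Dia (p1 implies not p2), w2
12. not p2, w2
Accessibility: w0Rw1, w0Rw2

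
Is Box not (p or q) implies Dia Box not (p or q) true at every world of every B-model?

Valid in B

Tableau for the negation not (Box not (p or q) implies Dia Box not (p or q)):
1. not (Box not (p or q) implies Dia Box not (p or q)), u
2. Box not (p or q), u
3. not Dia Box not (p or q), u
4. not (p or q), u
5. not p, u
6. not q, u
7. not Box not (p or q), u
8. p or q, v
9. not (p or q), v
10. not p, v
11. not q, v
12. not Box not (p or q), v
13. q, v
Accessibility: uRu, uRv, vRu, vRv
Branch closes: q and not q both at v.
Every branch of the negation's tableau closes; the branch above is one of them.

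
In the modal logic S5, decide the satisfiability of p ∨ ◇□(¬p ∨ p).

1. p ∨ ◇□(¬p ∨ p), w0
2. ◇□(¬p ∨ p), w0
3. □(¬p ∨ p), w1
4. ¬p ∨ p, w0
5. ¬p ∨ p, w1
6. p, w0
7. p, w1
Accessibility: w0Rw0, w0Rw1, w1Rw0, w1Rw1

Yes, satisfiable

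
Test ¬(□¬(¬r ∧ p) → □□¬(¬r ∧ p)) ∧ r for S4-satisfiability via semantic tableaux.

Unsatisfiable (every branch closes)

1. ¬(□¬(¬r ∧ p) → □□¬(¬r ∧ p)) ∧ r, 0
2. ¬(□¬(¬r ∧ p) → □□¬(¬r ∧ p)), 0
3. r, 0
4. □¬(¬r ∧ p), 0
5. ¬□□¬(¬r ∧ p), 0
6. ¬(¬r ∧ p), 0
7. ¬p, 0
8. ¬□¬(¬r ∧ p), 1
9. ¬(¬r ∧ p), 1
10. ¬p, 1
11. ¬r ∧ p, 2
12. ¬r, 2
13. p, 2
14. ¬(¬r ∧ p), 2
15. ¬p, 2
Accessibility: 0R0, 0R1, 0R2, 1R1, 1R2, 2R2
Branch closes: p and ¬p both at 2.
All branches of the tableau close; one closing branch shown above.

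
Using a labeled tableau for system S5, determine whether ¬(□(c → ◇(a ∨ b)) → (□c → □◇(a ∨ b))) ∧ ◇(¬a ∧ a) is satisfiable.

1. ¬(□(c → ◇(a ∨ b)) → (□c → □◇(a ∨ b))) ∧ ◇(¬a ∧ a), w0
2. ¬(□(c → ◇(a ∨ b)) → (□c → □◇(a ∨ b))), w0   [∧-rule on 1]
3. ◇(¬a ∧ a), w0   [∧-rule on 1]
4. □(c → ◇(a ∨ b)), w0   [¬→-rule on 2]
5. ¬(□c → □◇(a ∨ b)), w0   [¬→-rule on 2]
6. □c, w0   [¬→-rule on 5]
7. ¬□◇(a ∨ b), w0   [¬→-rule on 5]
8. c → ◇(a ∨ b), w0   [□-rule on 4 via w0Rw0]
9. c, w0   [□-rule on 6 via w0Rw0]
10. ◇(a ∨ b), w0   [→-rule on 8 (branches; this branch)]
11. ¬a ∧ a, w1   [◇-rule on 3: fresh world w1, w0Rw1]
12. ¬a, w1   [∧-rule on 11]
13. a, w1   [∧-rule on 11]
Accessibility: w0Rw0, w0Rw1, w1Rw0, w1Rw1
Branch closes: a and ¬a both at w1.
(One branch shown.) All branches close.

Unsatisfiable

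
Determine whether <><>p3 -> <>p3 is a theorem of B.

Tableau for the negation ~(<><>p3 -> <>p3):
1. ~(<><>p3 -> <>p3), u
2. <><>p3, u   [~->-rule on 1]
3. ~<>p3, u   [~->-rule on 1]
4. ~p3, u   [~<>-rule on 3 via uRu]
5. <>p3, v   [<>-rule on 2: fresh world v, uRv]
6. ~p3, v   [~<>-rule on 3 via uRv]
7. p3, w   [<>-rule on 5: fresh world w, vRw]
Accessibility: uRu, uRv, vRu, vRv, vRw, wRv, wRw
The negation has an open branch (countermodel exists).

Invalid (countermodel exists)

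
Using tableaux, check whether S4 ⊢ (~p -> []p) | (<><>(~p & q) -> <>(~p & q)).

Valid in S4

Tableau for the negation ~((~p -> []p) | (<><>(~p & q) -> <>(~p & q))):
1. ~((~p -> []p) | (<><>(~p & q) -> <>(~p & q))), w0
2. ~(~p -> []p), w0   [~|-rule on 1]
3. ~(<><>(~p & q) -> <>(~p & q)), w0   [~|-rule on 1]
4. ~p, w0   [~->-rule on 2]
5. ~[]p, w0   [~->-rule on 2]
6. <><>(~p & q), w0   [~->-rule on 3]
7. ~<>(~p & q), w0   [~->-rule on 3]
8. ~(~p & q), w0   [~<>-rule on 7 via w0Rw0]
9. ~q, w0   [~&-rule on 8 (branches; this branch)]
10. ~p, w1   [~[]-rule on 5: fresh world w1, w0Rw1]
11. ~(~p & q), w1   [~<>-rule on 7 via w0Rw1]
12. ~q, w1   [~&-rule on 11 (branches; this branch)]
13. <>(~p & q), w2   [<>-rule on 6: fresh world w2, w0Rw2]
14. ~(~p & q), w2   [~<>-rule on 7 via w0Rw2]
15. ~q, w2   [~&-rule on 14 (branches; this branch)]
16. ~p & q, w3   [<>-rule on 13: fresh world w3, w2Rw3]
17. ~p, w3   [&-rule on 16]
18. q, w3   [&-rule on 16]
19. ~(~p & q), w3   [~<>-rule on 7 via w0Rw3]
20. ~q, w3   [~&-rule on 19 (branches; this branch)]
Accessibility: w0Rw0, w0Rw1, w0Rw2, w0Rw3, w1Rw1, w2Rw2, w2Rw3, w3Rw3
Branch closes: q and ~q both at w3.
Every branch of the negation's tableau closes; the branch above is one of them.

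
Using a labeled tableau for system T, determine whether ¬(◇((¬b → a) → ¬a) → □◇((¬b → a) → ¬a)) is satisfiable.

Satisfiable (open branch found)

1. ¬(◇((¬b → a) → ¬a) → □◇((¬b → a) → ¬a)), 0
2. ◇((¬b → a) → ¬a), 0   [¬→-rule on 1]
3. ¬□◇((¬b → a) → ¬a), 0   [¬→-rule on 1]
4. (¬b → a) → ¬a, 1   [◇-rule on 2: fresh world 1, 0R1]
5. ¬a, 1   [→-rule on 4 (branches; this branch)]
6. ¬◇((¬b → a) → ¬a), 2   [¬□-rule on 3: fresh world 2, 0R2]
7. ¬((¬b → a) → ¬a), 2   [¬◇-rule on 6 via 2R2]
8. ¬b → a, 2   [¬→-rule on 7]
9. a, 2   [¬→-rule on 7]
Accessibility: 0R0, 0R1, 0R2, 1R1, 2R2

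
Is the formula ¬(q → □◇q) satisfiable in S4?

Satisfiable (open branch found)

1. ¬(q → □◇q), 0
2. q, 0   [¬→-rule on 1]
3. ¬□◇q, 0   [¬→-rule on 1]
4. ¬◇q, 1   [¬□-rule on 3: fresh world 1, 0R1]
5. ¬q, 1   [¬◇-rule on 4 via 1R1]
Accessibility: 0R0, 0R1, 1R1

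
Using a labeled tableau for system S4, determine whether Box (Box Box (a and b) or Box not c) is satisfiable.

1. Box (Box Box (a and b) or Box not c), w0
2. Box Box (a and b) or Box not c, w0
3. Box not c, w0
4. not c, w0
Accessibility: w0Rw0

Satisfiable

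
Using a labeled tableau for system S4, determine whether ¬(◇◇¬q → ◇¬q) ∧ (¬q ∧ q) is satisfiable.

1. ¬(◇◇¬q → ◇¬q) ∧ (¬q ∧ q), 0
2. ¬(◇◇¬q → ◇¬q), 0   [∧-rule on 1]
3. ¬q ∧ q, 0   [∧-rule on 1]
4. ◇◇¬q, 0   [¬→-rule on 2]
5. ¬◇¬q, 0   [¬→-rule on 2]
6. ¬q, 0   [∧-rule on 3]
7. q, 0   [∧-rule on 3]
Accessibility: 0R0
Branch closes: q and ¬q both at 0.
All branches of the tableau close; one closing branch shown above.

Unsatisfiable (every branch closes)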